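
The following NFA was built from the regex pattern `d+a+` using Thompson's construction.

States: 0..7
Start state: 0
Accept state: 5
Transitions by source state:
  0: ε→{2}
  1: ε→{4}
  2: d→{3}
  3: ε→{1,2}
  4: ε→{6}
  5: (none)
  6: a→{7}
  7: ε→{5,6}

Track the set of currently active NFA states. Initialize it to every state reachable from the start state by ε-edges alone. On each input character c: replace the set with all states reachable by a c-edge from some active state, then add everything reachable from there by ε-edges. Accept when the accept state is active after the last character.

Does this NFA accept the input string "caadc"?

Answer: REJECT

Trace:
start: ε-closure({0}) = {0,2}
'c' @ 1: {}  — dead — no transitions
rest 'aadc' ignored (set empty)
final: {}; accept 5 not in set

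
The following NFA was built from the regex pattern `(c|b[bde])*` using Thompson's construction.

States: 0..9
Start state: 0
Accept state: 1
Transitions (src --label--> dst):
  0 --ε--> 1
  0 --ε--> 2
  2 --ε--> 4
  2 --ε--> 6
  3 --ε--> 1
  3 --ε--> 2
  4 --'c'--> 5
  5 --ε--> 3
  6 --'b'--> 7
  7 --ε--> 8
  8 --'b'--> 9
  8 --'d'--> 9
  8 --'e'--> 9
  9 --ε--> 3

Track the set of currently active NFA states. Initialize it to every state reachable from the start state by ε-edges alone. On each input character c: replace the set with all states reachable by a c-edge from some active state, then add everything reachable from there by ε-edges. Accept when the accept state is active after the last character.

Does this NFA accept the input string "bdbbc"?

Answer: ACCEPT

Steps:
initial (ε-close {0}): {0,1,2,4,6}
'b' @ 1: {7,8}
'd' @ 2: {1,2,3,4,6,9}  ✓accept
'b' @ 3: {7,8}
'b' @ 4: {1,2,3,4,6,9}  ✓accept
'c' @ 5: {1,2,3,4,5,6}  ✓accept
end set {1,2,3,4,5,6} — state 1 in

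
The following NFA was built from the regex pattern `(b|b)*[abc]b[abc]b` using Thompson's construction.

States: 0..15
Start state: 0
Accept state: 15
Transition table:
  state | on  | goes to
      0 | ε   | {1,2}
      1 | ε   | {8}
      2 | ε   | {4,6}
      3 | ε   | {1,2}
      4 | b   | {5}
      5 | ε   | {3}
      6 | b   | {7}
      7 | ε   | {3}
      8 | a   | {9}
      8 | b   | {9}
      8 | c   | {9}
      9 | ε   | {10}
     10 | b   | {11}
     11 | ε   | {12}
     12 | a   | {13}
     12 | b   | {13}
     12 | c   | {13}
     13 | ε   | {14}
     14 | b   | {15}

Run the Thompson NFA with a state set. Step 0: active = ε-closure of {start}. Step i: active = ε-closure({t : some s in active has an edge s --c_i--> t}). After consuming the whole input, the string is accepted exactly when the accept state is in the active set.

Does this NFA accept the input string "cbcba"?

initial (ε-close {0}): {0,1,2,4,6,8}
'c' @ 1: {9,10}
'b' @ 2: {11,12}
'c' @ 3: {13,14}
'b' @ 4: {15}  ✓accept
'a' @ 5: {}  — no active states
after full input: {}  (accept=15 not in)

Answer: REJECT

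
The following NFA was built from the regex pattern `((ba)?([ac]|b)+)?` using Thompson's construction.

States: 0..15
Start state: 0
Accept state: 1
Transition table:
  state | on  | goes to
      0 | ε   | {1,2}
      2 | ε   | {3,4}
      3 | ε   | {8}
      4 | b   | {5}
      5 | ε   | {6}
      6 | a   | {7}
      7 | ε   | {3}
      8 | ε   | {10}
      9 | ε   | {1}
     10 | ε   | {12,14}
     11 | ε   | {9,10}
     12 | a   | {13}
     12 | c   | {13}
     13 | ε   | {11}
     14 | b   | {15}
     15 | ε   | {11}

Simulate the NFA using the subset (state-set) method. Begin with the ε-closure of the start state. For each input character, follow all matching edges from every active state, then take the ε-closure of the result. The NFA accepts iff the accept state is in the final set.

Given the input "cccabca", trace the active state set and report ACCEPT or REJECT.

initial (ε-close {0}): {0,1,2,3,4,8,10,12,14}
'c' @ 1: {1,9,10,11,12,13,14}  (accept∈set)
'c' @ 2: {1,9,10,11,12,13,14}  (accept∈set)
'c' @ 3: {1,9,10,11,12,13,14}  (accept∈set)
'a' @ 4: {1,9,10,11,12,13,14}  (accept∈set)
'b' @ 5: {1,9,10,11,12,14,15}  (accept∈set)
'c' @ 6: {1,9,10,11,12,13,14}  (accept∈set)
'a' @ 7: {1,9,10,11,12,13,14}  (accept∈set)
final: {1,9,10,11,12,13,14}; accept 1 in set

Answer: ACCEPT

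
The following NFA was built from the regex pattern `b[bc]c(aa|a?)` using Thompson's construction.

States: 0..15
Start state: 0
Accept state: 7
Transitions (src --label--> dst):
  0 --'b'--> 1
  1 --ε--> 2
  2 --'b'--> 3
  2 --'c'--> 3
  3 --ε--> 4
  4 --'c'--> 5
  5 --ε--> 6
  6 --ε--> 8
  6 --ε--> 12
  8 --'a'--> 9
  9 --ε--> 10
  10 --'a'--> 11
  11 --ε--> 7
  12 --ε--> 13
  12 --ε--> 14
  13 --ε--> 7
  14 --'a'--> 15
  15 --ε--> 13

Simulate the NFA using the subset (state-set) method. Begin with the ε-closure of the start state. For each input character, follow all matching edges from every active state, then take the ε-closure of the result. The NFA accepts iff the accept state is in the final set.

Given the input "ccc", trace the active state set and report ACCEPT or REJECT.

Answer: REJECT

Trace:
initial (ε-close {0}): {0}
'c' @ 1: {}  — dead — no transitions
rest 'cc' ignored (set empty)
final: {}; accept 7 not in set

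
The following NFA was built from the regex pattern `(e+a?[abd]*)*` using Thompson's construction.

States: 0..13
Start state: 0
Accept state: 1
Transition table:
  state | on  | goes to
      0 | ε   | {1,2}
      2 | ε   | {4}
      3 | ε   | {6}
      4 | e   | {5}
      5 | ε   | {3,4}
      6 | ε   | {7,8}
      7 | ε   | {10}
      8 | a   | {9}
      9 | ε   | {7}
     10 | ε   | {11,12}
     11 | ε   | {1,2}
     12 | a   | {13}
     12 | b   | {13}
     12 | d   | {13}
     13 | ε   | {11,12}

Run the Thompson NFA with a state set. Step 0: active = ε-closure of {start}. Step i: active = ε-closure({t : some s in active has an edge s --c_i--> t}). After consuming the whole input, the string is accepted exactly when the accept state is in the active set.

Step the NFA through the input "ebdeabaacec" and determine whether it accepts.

Answer: REJECT

Steps:
S₀ = ε-closure({0}) = {0,1,2,4}
'e' @ 1: {1,2,3,4,5,6,7,8,10,11,12}  (accept∈set)
'b' @ 2: {1,2,4,11,12,13}  (accept∈set)
'd' @ 3: {1,2,4,11,12,13}  (accept∈set)
'e' @ 4: {1,2,3,4,5,6,7,8,10,11,12}  (accept∈set)
'a' @ 5: {1,2,4,7,9,10,11,12,13}  (accept∈set)
'b' @ 6: {1,2,4,11,12,13}  (accept∈set)
'a' @ 7: {1,2,4,11,12,13}  (accept∈set)
'a' @ 8: {1,2,4,11,12,13}  (accept∈set)
'c' @ 9: {}  — dead — no transitions
rest 'ec' ignored (set empty)
after full input: {}  (accept=1 not in)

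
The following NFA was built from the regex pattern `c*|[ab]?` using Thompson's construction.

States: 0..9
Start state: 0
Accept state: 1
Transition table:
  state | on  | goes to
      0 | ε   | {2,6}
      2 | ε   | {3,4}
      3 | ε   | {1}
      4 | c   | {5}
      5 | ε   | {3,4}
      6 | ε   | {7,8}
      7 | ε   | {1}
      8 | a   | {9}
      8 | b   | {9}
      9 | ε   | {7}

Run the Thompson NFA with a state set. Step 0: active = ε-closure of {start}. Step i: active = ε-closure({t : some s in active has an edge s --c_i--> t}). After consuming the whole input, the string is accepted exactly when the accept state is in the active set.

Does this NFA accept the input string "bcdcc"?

Answer: REJECT

Steps:
start: ε-closure({0}) = {0,1,2,3,4,6,7,8}
'b' @ 1: {1,7,9}  ✓accept
'c' @ 2: {}  — dead — no transitions
rest 'dcc' ignored (set empty)
end set {} — state 1 not in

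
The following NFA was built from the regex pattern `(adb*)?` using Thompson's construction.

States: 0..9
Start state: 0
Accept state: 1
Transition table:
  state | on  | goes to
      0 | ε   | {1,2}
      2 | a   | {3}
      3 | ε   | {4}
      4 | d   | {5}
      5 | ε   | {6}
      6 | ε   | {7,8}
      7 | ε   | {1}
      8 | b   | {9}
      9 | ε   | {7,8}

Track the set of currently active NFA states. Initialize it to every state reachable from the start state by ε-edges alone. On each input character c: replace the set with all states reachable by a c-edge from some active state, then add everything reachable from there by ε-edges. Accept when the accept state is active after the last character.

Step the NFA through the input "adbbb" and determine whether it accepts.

start: ε-closure({0}) = {0,1,2}
'a' @ 1: {3,4}
'd' @ 2: {1,5,6,7,8}  [accepting]
'b' @ 3: {1,7,8,9}  [accepting]
'b' @ 4: {1,7,8,9}  [accepting]
'b' @ 5: {1,7,8,9}  [accepting]
end set {1,7,8,9} — state 1 in

Answer: ACCEPT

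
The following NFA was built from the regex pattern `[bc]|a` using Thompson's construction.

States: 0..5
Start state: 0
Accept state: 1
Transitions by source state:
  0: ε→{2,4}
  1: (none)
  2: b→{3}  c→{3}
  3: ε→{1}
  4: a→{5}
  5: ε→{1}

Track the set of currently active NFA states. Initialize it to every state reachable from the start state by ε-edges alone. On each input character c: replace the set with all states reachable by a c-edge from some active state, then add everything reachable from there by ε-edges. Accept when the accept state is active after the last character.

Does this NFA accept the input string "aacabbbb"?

Answer: REJECT

Trace:
start: ε-closure({0}) = {0,2,4}
'a' @ 1: {1,5}  (accept∈set)
'a' @ 2: {}  — no active states
rest 'cabbbb' ignored (set empty)
after full input: {}  (accept=1 not in)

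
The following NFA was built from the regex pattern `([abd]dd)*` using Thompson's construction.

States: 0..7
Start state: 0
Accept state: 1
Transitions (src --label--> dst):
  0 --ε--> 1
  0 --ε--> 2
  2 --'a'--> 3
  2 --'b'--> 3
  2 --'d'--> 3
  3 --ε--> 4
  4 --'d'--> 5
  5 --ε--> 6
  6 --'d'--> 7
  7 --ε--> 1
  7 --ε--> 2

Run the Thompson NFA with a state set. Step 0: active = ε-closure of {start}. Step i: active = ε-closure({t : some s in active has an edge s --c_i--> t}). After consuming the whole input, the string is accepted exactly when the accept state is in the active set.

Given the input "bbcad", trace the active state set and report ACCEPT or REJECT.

Answer: REJECT

Trace:
initial (ε-close {0}): {0,1,2}
'b' @ 1: {3,4}
'b' @ 2: {}  — state set empty
rest 'cad' ignored (set empty)
after full input: {}  (accept=1 not in)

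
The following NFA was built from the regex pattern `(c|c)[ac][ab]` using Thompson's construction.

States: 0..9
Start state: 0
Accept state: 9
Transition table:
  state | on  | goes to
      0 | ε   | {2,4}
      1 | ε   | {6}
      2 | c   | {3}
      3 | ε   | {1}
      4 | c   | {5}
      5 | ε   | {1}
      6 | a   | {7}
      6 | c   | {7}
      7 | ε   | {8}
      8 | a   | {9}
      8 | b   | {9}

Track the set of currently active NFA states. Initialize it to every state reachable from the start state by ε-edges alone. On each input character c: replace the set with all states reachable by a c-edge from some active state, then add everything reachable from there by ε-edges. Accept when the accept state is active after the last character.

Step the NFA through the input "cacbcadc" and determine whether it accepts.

Answer: REJECT

Steps:
S₀ = ε-closure({0}) = {0,2,4}
'c' @ 1: {1,3,5,6}
'a' @ 2: {7,8}
'c' @ 3: {}  — dead — no transitions
rest 'bcadc' ignored (set empty)
final: {}; accept 9 not in set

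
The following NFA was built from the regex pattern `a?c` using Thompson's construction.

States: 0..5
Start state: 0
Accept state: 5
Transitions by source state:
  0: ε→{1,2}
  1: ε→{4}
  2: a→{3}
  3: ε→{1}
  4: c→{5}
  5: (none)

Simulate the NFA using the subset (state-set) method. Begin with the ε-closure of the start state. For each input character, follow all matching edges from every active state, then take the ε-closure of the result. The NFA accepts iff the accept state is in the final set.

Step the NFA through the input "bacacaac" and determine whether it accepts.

Answer: REJECT

Derivation:
initial (ε-close {0}): {0,1,2,4}
'b' @ 1: {}  — dead — no transitions
rest 'acacaac' ignored (set empty)
final: {}; accept 5 not in set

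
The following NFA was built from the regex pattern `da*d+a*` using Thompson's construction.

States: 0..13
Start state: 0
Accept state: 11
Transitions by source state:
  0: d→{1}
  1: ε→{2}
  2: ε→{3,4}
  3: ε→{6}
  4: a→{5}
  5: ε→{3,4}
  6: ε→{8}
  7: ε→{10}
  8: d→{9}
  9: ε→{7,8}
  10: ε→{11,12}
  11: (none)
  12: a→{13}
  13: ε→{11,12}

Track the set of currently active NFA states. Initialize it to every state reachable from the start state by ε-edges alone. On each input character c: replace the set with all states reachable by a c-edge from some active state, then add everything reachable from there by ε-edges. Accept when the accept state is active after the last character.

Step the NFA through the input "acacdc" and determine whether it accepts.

S₀ = ε-closure({0}) = {0}
'a' @ 1: {}  — dead — no transitions
rest 'cacdc' ignored (set empty)
end set {} — state 11 not in

Answer: REJECT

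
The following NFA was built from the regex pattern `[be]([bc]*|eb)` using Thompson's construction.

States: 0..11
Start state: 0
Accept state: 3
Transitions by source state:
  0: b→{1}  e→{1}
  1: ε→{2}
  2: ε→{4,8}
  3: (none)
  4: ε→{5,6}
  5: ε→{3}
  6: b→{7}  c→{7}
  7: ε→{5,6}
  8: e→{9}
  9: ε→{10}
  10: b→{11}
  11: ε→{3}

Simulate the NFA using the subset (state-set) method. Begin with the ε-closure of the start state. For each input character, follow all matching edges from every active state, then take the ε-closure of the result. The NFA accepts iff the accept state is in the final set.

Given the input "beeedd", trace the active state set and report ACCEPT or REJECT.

Answer: REJECT

Steps:
initial (ε-close {0}): {0}
'b' @ 1: {1,2,3,4,5,6,8}  (accept∈set)
'e' @ 2: {9,10}
'e' @ 3: {}  — no active states
rest 'edd' ignored (set empty)
after full input: {}  (accept=3 not in)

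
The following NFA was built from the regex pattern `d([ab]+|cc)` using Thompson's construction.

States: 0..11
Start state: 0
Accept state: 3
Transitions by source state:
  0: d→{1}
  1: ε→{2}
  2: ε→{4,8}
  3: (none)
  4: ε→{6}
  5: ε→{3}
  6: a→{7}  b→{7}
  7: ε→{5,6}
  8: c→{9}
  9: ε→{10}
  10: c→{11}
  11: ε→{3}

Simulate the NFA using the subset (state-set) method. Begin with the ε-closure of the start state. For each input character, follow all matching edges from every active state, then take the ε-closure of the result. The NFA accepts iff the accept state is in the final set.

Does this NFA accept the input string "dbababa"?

initial (ε-close {0}): {0}
'd' @ 1: {1,2,4,6,8}
'b' @ 2: {3,5,6,7}  (accept∈set)
'a' @ 3: {3,5,6,7}  (accept∈set)
'b' @ 4: {3,5,6,7}  (accept∈set)
'a' @ 5: {3,5,6,7}  (accept∈set)
'b' @ 6: {3,5,6,7}  (accept∈set)
'a' @ 7: {3,5,6,7}  (accept∈set)
final: {3,5,6,7}; accept 3 in set

Answer: ACCEPT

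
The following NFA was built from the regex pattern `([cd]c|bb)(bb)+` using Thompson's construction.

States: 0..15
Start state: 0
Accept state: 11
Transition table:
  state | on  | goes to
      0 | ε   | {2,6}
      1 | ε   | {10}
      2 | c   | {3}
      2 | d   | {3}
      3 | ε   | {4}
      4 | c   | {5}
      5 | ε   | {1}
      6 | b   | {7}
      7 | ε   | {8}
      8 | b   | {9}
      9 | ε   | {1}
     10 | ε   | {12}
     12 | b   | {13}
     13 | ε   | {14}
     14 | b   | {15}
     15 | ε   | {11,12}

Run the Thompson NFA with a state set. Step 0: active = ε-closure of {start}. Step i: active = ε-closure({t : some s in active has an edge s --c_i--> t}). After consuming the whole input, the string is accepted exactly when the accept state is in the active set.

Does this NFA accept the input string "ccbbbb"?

Answer: ACCEPT

Trace:
initial (ε-close {0}): {0,2,6}
'c' @ 1: {3,4}
'c' @ 2: {1,5,10,12}
'b' @ 3: {13,14}
'b' @ 4: {11,12,15}  ✓accept
'b' @ 5: {13,14}
'b' @ 6: {11,12,15}  ✓accept
after full input: {11,12,15}  (accept=11 in)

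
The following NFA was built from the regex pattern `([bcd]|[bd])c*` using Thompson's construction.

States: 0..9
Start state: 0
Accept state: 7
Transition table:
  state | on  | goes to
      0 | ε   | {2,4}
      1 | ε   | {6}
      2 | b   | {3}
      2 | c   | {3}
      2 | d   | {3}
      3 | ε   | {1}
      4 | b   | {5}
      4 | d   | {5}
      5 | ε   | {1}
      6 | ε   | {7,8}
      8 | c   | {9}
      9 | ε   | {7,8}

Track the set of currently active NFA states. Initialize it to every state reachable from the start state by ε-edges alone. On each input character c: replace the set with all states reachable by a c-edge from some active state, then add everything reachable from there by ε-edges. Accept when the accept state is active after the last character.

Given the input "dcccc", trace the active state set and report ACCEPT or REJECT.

initial (ε-close {0}): {0,2,4}
'd' @ 1: {1,3,5,6,7,8}  (accept∈set)
'c' @ 2: {7,8,9}  (accept∈set)
'c' @ 3: {7,8,9}  (accept∈set)
'c' @ 4: {7,8,9}  (accept∈set)
'c' @ 5: {7,8,9}  (accept∈set)
final: {7,8,9}; accept 7 in set

Answer: ACCEPT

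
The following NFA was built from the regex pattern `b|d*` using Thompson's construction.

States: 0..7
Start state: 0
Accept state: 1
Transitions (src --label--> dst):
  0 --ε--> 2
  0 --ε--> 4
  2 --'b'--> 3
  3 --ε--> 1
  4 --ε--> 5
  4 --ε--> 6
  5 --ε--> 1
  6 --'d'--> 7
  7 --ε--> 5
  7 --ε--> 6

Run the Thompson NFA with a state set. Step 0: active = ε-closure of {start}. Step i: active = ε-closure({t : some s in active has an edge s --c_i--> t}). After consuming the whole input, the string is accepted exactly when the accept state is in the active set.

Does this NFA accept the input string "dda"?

start: ε-closure({0}) = {0,1,2,4,5,6}
'd' @ 1: {1,5,6,7}  [accepting]
'd' @ 2: {1,5,6,7}  [accepting]
'a' @ 3: {}  — no active states
after full input: {}  (accept=1 not in)

Answer: REJECT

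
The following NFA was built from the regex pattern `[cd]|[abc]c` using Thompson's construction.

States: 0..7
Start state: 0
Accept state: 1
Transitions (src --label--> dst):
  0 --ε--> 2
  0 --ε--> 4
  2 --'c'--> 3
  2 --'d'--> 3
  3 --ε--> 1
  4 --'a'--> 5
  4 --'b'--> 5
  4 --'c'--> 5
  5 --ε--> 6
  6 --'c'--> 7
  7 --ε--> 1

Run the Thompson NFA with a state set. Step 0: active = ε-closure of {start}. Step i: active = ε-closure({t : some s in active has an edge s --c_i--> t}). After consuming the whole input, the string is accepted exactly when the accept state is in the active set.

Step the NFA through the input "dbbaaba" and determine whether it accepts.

initial (ε-close {0}): {0,2,4}
'd' @ 1: {1,3}  ✓accept
'b' @ 2: {}  — state set empty
rest 'baaba' ignored (set empty)
end set {} — state 1 not in

Answer: REJECT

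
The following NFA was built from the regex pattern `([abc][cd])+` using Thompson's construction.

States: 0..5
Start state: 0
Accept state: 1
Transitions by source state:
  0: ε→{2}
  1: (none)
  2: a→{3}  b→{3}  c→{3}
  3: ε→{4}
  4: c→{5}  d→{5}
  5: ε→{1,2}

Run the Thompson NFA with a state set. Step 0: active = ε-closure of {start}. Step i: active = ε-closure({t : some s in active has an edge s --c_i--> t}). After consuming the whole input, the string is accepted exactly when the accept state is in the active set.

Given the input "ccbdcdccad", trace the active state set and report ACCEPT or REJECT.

S₀ = ε-closure({0}) = {0,2}
'c' @ 1: {3,4}
'c' @ 2: {1,2,5}  [accepting]
'b' @ 3: {3,4}
'd' @ 4: {1,2,5}  [accepting]
'c' @ 5: {3,4}
'd' @ 6: {1,2,5}  [accepting]
'c' @ 7: {3,4}
'c' @ 8: {1,2,5}  [accepting]
'a' @ 9: {3,4}
'd' @ 10: {1,2,5}  [accepting]
end set {1,2,5} — state 1 in

Answer: ACCEPT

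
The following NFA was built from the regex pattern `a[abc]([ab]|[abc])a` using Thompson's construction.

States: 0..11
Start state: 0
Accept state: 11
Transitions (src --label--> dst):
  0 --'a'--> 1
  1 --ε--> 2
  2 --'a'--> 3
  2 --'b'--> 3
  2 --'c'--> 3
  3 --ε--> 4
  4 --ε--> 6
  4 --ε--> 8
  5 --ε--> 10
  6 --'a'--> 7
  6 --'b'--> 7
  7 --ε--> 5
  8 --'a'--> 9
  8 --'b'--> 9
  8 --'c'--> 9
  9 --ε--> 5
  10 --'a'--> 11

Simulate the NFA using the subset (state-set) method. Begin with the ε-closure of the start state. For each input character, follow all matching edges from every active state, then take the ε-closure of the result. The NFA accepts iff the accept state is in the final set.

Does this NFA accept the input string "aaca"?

Answer: ACCEPT

Steps:
S₀ = ε-closure({0}) = {0}
'a' @ 1: {1,2}
'a' @ 2: {3,4,6,8}
'c' @ 3: {5,9,10}
'a' @ 4: {11}  ✓accept
end set {11} — state 11 in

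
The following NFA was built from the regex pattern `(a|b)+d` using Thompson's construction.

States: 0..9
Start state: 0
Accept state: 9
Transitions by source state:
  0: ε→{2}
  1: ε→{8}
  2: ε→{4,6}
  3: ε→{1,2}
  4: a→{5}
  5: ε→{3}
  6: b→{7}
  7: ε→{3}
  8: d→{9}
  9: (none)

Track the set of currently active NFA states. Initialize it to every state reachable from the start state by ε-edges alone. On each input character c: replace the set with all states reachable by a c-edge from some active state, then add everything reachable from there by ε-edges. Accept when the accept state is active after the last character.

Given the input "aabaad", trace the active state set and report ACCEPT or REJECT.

Answer: ACCEPT

Derivation:
S₀ = ε-closure({0}) = {0,2,4,6}
'a' @ 1: {1,2,3,4,5,6,8}
'a' @ 2: {1,2,3,4,5,6,8}
'b' @ 3: {1,2,3,4,6,7,8}
'a' @ 4: {1,2,3,4,5,6,8}
'a' @ 5: {1,2,3,4,5,6,8}
'd' @ 6: {9}  (accept∈set)
after full input: {9}  (accept=9 in)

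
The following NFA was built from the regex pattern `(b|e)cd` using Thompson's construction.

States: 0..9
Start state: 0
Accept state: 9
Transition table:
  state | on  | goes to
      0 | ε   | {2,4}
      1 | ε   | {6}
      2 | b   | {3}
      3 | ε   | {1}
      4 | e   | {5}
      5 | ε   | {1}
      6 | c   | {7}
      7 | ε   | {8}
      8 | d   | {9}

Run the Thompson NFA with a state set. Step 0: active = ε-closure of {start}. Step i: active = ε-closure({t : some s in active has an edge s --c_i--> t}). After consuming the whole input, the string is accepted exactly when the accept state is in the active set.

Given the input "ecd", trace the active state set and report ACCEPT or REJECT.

initial (ε-close {0}): {0,2,4}
'e' @ 1: {1,5,6}
'c' @ 2: {7,8}
'd' @ 3: {9}  ✓accept
after full input: {9}  (accept=9 in)

Answer: ACCEPT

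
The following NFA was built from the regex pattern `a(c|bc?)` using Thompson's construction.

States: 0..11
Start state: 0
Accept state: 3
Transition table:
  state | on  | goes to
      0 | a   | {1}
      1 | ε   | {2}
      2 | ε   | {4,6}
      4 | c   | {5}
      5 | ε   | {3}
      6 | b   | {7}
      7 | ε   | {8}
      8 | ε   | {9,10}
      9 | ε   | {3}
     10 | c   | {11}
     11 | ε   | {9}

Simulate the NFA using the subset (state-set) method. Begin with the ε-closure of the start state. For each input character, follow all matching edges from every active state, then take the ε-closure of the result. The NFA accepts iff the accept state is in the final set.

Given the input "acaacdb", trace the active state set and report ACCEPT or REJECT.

Answer: REJECT

Trace:
start: ε-closure({0}) = {0}
'a' @ 1: {1,2,4,6}
'c' @ 2: {3,5}  ✓accept
'a' @ 3: {}  — no active states
rest 'acdb' ignored (set empty)
end set {} — state 3 not in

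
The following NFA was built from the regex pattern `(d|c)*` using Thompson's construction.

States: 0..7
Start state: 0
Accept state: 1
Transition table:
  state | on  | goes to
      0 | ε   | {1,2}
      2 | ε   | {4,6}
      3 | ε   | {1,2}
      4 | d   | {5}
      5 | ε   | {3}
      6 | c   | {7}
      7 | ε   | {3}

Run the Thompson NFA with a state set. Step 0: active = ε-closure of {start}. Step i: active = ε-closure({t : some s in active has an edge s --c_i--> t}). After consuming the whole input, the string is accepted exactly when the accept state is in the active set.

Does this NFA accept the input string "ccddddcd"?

S₀ = ε-closure({0}) = {0,1,2,4,6}
'c' @ 1: {1,2,3,4,6,7}  (accept∈set)
'c' @ 2: {1,2,3,4,6,7}  (accept∈set)
'd' @ 3: {1,2,3,4,5,6}  (accept∈set)
'd' @ 4: {1,2,3,4,5,6}  (accept∈set)
'd' @ 5: {1,2,3,4,5,6}  (accept∈set)
'd' @ 6: {1,2,3,4,5,6}  (accept∈set)
'c' @ 7: {1,2,3,4,6,7}  (accept∈set)
'd' @ 8: {1,2,3,4,5,6}  (accept∈set)
after full input: {1,2,3,4,5,6}  (accept=1 in)

Answer: ACCEPT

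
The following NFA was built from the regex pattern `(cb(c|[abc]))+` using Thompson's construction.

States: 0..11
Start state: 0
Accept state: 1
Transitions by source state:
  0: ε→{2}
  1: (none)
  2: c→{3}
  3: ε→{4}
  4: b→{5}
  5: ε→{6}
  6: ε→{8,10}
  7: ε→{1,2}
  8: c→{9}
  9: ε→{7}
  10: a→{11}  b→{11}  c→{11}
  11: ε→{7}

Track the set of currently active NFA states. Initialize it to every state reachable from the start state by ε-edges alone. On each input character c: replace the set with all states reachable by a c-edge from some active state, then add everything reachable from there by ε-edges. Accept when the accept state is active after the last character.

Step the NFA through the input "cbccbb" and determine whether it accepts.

Answer: ACCEPT

Derivation:
start: ε-closure({0}) = {0,2}
'c' @ 1: {3,4}
'b' @ 2: {5,6,8,10}
'c' @ 3: {1,2,7,9,11}  ✓accept
'c' @ 4: {3,4}
'b' @ 5: {5,6,8,10}
'b' @ 6: {1,2,7,11}  ✓accept
final: {1,2,7,11}; accept 1 in set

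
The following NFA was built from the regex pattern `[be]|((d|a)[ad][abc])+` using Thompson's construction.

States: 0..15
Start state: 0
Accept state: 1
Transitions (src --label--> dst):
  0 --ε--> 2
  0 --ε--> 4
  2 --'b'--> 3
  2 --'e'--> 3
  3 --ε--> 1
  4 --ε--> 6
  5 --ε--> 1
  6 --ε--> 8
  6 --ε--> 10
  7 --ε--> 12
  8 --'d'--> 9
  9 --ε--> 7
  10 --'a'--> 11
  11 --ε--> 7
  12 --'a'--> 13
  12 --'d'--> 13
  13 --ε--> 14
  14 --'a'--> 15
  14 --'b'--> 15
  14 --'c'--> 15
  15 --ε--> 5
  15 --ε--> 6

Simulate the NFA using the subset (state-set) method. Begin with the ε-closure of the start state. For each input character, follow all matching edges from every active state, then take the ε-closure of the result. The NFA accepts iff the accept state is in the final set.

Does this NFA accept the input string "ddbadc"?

Answer: ACCEPT

Steps:
S₀ = ε-closure({0}) = {0,2,4,6,8,10}
'd' @ 1: {7,9,12}
'd' @ 2: {13,14}
'b' @ 3: {1,5,6,8,10,15}  (accept∈set)
'a' @ 4: {7,11,12}
'd' @ 5: {13,14}
'c' @ 6: {1,5,6,8,10,15}  (accept∈set)
final: {1,5,6,8,10,15}; accept 1 in set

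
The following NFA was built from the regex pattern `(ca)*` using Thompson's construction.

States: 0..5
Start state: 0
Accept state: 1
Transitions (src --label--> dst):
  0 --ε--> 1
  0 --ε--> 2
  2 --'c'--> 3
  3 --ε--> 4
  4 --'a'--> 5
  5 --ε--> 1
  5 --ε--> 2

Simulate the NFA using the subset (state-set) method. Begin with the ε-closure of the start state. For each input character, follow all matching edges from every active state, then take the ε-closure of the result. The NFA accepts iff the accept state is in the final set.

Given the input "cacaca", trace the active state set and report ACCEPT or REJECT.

Answer: ACCEPT

Trace:
S₀ = ε-closure({0}) = {0,1,2}
'c' @ 1: {3,4}
'a' @ 2: {1,2,5}  ✓accept
'c' @ 3: {3,4}
'a' @ 4: {1,2,5}  ✓accept
'c' @ 5: {3,4}
'a' @ 6: {1,2,5}  ✓accept
final: {1,2,5}; accept 1 in set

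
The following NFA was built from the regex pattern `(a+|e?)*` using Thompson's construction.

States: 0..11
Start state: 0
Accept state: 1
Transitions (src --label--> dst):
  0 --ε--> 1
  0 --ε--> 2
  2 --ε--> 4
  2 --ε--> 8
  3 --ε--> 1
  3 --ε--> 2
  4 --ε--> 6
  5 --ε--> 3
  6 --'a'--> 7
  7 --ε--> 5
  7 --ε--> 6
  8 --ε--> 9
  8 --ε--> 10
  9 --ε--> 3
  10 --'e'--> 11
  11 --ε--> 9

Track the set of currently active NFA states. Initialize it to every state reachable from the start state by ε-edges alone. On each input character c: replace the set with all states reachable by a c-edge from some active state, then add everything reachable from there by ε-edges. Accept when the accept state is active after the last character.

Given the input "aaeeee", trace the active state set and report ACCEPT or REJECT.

Answer: ACCEPT

Trace:
start: ε-closure({0}) = {0,1,2,3,4,6,8,9,10}
'a' @ 1: {1,2,3,4,5,6,7,8,9,10}  ✓accept
'a' @ 2: {1,2,3,4,5,6,7,8,9,10}  ✓accept
'e' @ 3: {1,2,3,4,6,8,9,10,11}  ✓accept
'e' @ 4: {1,2,3,4,6,8,9,10,11}  ✓accept
'e' @ 5: {1,2,3,4,6,8,9,10,11}  ✓accept
'e' @ 6: {1,2,3,4,6,8,9,10,11}  ✓accept
end set {1,2,3,4,6,8,9,10,11} — state 1 in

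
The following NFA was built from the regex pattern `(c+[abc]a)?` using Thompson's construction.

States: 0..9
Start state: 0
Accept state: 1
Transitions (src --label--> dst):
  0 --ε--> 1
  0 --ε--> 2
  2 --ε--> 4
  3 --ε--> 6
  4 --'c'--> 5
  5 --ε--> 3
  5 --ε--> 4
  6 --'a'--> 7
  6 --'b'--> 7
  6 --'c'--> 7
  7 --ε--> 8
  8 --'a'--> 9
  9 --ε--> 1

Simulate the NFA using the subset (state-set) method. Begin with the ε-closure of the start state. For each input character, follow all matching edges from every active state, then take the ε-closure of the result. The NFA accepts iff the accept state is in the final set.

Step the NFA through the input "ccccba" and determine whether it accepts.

Answer: ACCEPT

Trace:
initial (ε-close {0}): {0,1,2,4}
'c' @ 1: {3,4,5,6}
'c' @ 2: {3,4,5,6,7,8}
'c' @ 3: {3,4,5,6,7,8}
'c' @ 4: {3,4,5,6,7,8}
'b' @ 5: {7,8}
'a' @ 6: {1,9}  (accept∈set)
final: {1,9}; accept 1 in set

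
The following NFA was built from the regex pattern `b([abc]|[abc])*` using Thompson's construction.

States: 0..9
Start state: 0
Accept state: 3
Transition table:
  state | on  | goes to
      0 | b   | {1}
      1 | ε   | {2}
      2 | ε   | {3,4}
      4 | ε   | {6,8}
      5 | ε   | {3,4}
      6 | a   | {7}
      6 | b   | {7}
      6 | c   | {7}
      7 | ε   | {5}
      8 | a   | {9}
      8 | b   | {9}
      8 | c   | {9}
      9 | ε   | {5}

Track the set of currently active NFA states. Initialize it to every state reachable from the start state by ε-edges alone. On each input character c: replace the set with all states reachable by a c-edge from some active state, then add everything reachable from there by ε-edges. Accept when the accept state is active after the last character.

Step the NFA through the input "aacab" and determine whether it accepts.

start: ε-closure({0}) = {0}
'a' @ 1: {}  — dead — no transitions
rest 'acab' ignored (set empty)
end set {} — state 3 not in

Answer: REJECT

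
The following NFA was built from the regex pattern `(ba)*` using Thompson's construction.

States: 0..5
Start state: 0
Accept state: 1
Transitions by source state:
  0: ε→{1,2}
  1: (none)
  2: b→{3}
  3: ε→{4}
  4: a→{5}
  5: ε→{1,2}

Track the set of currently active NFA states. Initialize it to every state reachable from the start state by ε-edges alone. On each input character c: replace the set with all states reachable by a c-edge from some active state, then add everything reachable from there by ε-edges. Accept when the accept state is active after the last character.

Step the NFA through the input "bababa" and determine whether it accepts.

Answer: ACCEPT

Steps:
start: ε-closure({0}) = {0,1,2}
'b' @ 1: {3,4}
'a' @ 2: {1,2,5}  (accept∈set)
'b' @ 3: {3,4}
'a' @ 4: {1,2,5}  (accept∈set)
'b' @ 5: {3,4}
'a' @ 6: {1,2,5}  (accept∈set)
after full input: {1,2,5}  (accept=1 in)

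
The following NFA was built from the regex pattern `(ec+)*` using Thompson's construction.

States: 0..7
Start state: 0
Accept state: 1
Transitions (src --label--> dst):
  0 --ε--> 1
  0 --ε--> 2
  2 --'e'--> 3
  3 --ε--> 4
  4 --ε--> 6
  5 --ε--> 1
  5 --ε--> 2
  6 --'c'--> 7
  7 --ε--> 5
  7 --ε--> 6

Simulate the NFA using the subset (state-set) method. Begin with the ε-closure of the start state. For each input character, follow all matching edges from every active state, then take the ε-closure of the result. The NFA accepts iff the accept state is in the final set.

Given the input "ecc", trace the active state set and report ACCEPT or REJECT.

initial (ε-close {0}): {0,1,2}
'e' @ 1: {3,4,6}
'c' @ 2: {1,2,5,6,7}  ✓accept
'c' @ 3: {1,2,5,6,7}  ✓accept
final: {1,2,5,6,7}; accept 1 in set

Answer: ACCEPT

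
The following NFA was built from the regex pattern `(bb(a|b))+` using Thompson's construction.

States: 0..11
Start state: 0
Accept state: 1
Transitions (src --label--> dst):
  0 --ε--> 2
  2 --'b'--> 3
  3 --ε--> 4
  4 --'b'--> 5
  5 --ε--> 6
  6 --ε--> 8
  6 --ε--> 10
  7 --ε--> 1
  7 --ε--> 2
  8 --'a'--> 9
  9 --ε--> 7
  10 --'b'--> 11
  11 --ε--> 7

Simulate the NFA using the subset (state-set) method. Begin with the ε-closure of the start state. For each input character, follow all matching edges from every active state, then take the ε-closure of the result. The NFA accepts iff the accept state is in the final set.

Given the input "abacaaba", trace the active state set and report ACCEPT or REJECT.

Answer: REJECT

Trace:
start: ε-closure({0}) = {0,2}
'a' @ 1: {}  — no active states
rest 'bacaaba' ignored (set empty)
end set {} — state 1 not in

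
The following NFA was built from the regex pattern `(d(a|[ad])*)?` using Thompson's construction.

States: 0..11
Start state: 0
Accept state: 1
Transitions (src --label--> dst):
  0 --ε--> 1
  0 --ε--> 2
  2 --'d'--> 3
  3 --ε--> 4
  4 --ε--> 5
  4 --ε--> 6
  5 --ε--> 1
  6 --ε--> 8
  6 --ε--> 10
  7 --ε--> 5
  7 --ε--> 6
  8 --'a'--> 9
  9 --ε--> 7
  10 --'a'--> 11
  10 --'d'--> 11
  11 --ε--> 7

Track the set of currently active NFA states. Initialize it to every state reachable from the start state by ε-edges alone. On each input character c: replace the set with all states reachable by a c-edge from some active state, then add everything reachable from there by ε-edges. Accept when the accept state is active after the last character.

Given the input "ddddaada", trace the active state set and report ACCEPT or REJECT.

Answer: ACCEPT

Steps:
initial (ε-close {0}): {0,1,2}
'd' @ 1: {1,3,4,5,6,8,10}  ✓accept
'd' @ 2: {1,5,6,7,8,10,11}  ✓accept
'd' @ 3: {1,5,6,7,8,10,11}  ✓accept
'd' @ 4: {1,5,6,7,8,10,11}  ✓accept
'a' @ 5: {1,5,6,7,8,9,10,11}  ✓accept
'a' @ 6: {1,5,6,7,8,9,10,11}  ✓accept
'd' @ 7: {1,5,6,7,8,10,11}  ✓accept
'a' @ 8: {1,5,6,7,8,9,10,11}  ✓accept
end set {1,5,6,7,8,9,10,11} — state 1 in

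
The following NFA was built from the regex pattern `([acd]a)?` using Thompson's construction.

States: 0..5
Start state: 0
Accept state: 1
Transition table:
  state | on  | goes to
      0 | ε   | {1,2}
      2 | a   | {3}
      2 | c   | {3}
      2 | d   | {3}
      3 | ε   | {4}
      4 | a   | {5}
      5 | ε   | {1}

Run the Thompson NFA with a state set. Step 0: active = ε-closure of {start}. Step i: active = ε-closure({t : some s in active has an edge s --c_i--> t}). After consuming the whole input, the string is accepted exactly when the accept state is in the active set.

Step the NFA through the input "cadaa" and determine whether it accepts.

Answer: REJECT

Steps:
start: ε-closure({0}) = {0,1,2}
'c' @ 1: {3,4}
'a' @ 2: {1,5}  [accepting]
'd' @ 3: {}  — dead — no transitions
rest 'aa' ignored (set empty)
final: {}; accept 1 not in set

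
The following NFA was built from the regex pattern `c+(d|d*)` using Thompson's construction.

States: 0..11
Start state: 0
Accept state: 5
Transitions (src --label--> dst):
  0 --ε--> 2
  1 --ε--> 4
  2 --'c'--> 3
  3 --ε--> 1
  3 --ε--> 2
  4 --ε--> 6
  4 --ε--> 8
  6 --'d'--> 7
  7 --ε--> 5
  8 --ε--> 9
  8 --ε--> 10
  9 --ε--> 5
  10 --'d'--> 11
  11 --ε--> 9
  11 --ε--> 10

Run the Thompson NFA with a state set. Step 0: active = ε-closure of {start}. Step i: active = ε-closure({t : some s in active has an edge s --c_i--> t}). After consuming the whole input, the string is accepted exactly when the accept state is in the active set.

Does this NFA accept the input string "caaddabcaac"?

Answer: REJECT

Steps:
S₀ = ε-closure({0}) = {0,2}
'c' @ 1: {1,2,3,4,5,6,8,9,10}  (accept∈set)
'a' @ 2: {}  — no active states
rest 'addabcaac' ignored (set empty)
after full input: {}  (accept=5 not in)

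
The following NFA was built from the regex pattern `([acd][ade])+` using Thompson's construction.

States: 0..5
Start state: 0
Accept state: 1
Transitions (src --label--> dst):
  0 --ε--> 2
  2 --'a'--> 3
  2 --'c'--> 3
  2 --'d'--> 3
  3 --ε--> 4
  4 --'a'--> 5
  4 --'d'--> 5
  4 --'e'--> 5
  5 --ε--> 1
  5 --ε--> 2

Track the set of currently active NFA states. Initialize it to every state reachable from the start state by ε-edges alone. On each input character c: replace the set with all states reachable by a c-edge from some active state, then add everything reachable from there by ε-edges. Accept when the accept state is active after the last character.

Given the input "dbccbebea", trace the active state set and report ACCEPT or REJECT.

Answer: REJECT

Trace:
initial (ε-close {0}): {0,2}
'd' @ 1: {3,4}
'b' @ 2: {}  — state set empty
rest 'ccbebea' ignored (set empty)
after full input: {}  (accept=1 not in)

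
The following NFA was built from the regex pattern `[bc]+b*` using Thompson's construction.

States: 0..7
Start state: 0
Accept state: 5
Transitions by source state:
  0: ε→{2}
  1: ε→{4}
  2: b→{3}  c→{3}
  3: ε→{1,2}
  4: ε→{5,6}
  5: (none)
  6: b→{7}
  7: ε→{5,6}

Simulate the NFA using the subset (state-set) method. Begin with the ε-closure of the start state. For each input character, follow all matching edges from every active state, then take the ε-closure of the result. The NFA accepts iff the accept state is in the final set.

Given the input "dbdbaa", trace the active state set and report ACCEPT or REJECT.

Answer: REJECT

Steps:
S₀ = ε-closure({0}) = {0,2}
'd' @ 1: {}  — no active states
rest 'bdbaa' ignored (set empty)
final: {}; accept 5 not in set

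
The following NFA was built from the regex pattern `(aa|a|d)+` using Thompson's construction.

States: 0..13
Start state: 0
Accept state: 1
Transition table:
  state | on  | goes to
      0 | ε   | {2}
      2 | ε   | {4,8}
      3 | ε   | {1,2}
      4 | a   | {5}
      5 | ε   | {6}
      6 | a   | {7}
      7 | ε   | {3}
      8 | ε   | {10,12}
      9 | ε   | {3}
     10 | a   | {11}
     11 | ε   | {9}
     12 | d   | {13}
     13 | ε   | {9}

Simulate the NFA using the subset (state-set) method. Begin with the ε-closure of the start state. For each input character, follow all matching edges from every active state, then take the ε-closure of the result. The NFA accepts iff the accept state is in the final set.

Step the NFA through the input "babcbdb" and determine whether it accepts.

start: ε-closure({0}) = {0,2,4,8,10,12}
'b' @ 1: {}  — state set empty
rest 'abcbdb' ignored (set empty)
final: {}; accept 1 not in set

Answer: REJECT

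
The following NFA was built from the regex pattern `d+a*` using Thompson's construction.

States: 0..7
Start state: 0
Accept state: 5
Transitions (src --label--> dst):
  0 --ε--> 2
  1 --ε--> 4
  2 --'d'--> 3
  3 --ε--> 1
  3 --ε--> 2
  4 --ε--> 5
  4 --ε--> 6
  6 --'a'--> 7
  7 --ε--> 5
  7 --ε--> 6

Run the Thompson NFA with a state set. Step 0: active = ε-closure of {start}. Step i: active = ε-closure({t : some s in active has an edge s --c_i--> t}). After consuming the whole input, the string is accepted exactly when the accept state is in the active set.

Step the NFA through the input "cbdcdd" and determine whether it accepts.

Answer: REJECT

Derivation:
start: ε-closure({0}) = {0,2}
'c' @ 1: {}  — no active states
rest 'bdcdd' ignored (set empty)
final: {}; accept 5 not in set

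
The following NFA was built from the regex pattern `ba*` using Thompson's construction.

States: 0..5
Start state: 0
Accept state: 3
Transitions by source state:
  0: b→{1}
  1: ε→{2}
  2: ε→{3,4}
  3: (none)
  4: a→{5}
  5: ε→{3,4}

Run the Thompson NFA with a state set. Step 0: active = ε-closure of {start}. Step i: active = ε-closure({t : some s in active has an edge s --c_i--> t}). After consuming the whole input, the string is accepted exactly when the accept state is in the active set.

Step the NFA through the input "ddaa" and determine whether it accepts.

start: ε-closure({0}) = {0}
'd' @ 1: {}  — no active states
rest 'daa' ignored (set empty)
after full input: {}  (accept=3 not in)

Answer: REJECT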